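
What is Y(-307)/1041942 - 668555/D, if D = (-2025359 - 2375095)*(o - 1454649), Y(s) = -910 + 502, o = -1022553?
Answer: -741371413835779/1893002561235942156 ≈ -0.00039164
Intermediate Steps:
Y(s) = -408
D = 10900813449708 (D = (-2025359 - 2375095)*(-1022553 - 1454649) = -4400454*(-2477202) = 10900813449708)
Y(-307)/1041942 - 668555/D = -408/1041942 - 668555/10900813449708 = -408*1/1041942 - 668555*1/10900813449708 = -68/173657 - 668555/10900813449708 = -741371413835779/1893002561235942156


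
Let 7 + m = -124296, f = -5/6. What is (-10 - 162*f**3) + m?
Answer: -496877/4 ≈ -1.2422e+5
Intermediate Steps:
f = -5/6 (f = -5*1/6 = -5/6 ≈ -0.83333)
m = -124303 (m = -7 - 124296 = -124303)
(-10 - 162*f**3) + m = (-10 - 162*(-5/6)**3) - 124303 = (-10 - 162*(-125/216)) - 124303 = (-10 + 375/4) - 124303 = 335/4 - 124303 = -496877/4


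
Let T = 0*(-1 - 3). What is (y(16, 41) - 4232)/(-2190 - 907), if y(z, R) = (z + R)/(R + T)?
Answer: 173455/126977 ≈ 1.3660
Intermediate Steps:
T = 0 (T = 0*(-4) = 0)
y(z, R) = (R + z)/R (y(z, R) = (z + R)/(R + 0) = (R + z)/R)
(y(16, 41) - 4232)/(-2190 - 907) = ((41 + 16)/41 - 4232)/(-2190 - 907) = ((1/41)*57 - 4232)/(-3097) = (57/41 - 4232)*(-1/3097) = -173455/41*(-1/3097) = 173455/126977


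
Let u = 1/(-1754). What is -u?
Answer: 1/1754 ≈ 0.00057013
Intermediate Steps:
u = -1/1754 ≈ -0.00057013
-u = -1*(-1/1754) = 1/1754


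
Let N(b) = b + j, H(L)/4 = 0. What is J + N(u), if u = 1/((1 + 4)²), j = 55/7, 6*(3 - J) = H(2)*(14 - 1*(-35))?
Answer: 1907/175 ≈ 10.897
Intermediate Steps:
H(L) = 0 (H(L) = 4*0 = 0)
J = 3 (J = 3 - 0*(14 - 1*(-35)) = 3 - 0*(14 + 35) = 3 - 0*49 = 3 - ⅙*0 = 3 + 0 = 3)
j = 55/7 (j = 55*(⅐) = 55/7 ≈ 7.8571)
u = 1/25 (u = 1/(5²) = 1/25 ≈ 0.040000)
N(b) = 55/7 + b (N(b) = b + 55/7 = 55/7 + b)
J + N(u) = 3 + (55/7 + 1/25) = 3 + 1382/175 = 1907/175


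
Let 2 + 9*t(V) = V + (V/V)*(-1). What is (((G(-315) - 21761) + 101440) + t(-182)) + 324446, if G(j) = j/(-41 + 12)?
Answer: 105474095/261 ≈ 4.0412e+5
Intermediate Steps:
G(j) = -j/29 (G(j) = j/(-29) = j*(-1/29) = -j/29)
t(V) = -⅓ + V/9 (t(V) = -2/9 + (V + (V/V)*(-1))/9 = -2/9 + (V + 1*(-1))/9 = -2/9 + (V - 1)/9 = -2/9 + (-1 + V)/9 = -2/9 + (-⅑ + V/9) = -⅓ + V/9)
(((G(-315) - 21761) + 101440) + t(-182)) + 324446 = (((-1/29*(-315) - 21761) + 101440) + (-⅓ + (⅑)*(-182))) + 324446 = (((315/29 - 21761) + 101440) + (-⅓ - 182/9)) + 324446 = ((-630754/29 + 101440) - 185/9) + 324446 = (2311006/29 - 185/9) + 324446 = 20793689/261 + 324446 = 105474095/261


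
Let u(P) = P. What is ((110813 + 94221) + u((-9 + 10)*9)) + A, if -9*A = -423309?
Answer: 756232/3 ≈ 2.5208e+5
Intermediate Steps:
A = 141103/3 (A = -⅑*(-423309) = 141103/3 ≈ 47034.)
((110813 + 94221) + u((-9 + 10)*9)) + A = ((110813 + 94221) + (-9 + 10)*9) + 141103/3 = (205034 + 1*9) + 141103/3 = (205034 + 9) + 141103/3 = 205043 + 141103/3 = 756232/3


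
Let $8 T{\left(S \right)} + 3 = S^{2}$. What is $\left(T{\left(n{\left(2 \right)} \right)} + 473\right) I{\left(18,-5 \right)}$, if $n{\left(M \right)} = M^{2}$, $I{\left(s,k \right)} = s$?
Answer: $\frac{34173}{4} \approx 8543.3$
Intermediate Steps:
$T{\left(S \right)} = - \frac{3}{8} + \frac{S^{2}}{8}$
$\left(T{\left(n{\left(2 \right)} \right)} + 473\right) I{\left(18,-5 \right)} = \left(\left(- \frac{3}{8} + \frac{\left(2^{2}\right)^{2}}{8}\right) + 473\right) 18 = \left(\left(- \frac{3}{8} + \frac{4^{2}}{8}\right) + 473\right) 18 = \left(\left(- \frac{3}{8} + \frac{1}{8} \cdot 16\right) + 473\right) 18 = \left(\left(- \frac{3}{8} + 2\right) + 473\right) 18 = \left(\frac{13}{8} + 473\right) 18 = \frac{3797}{8} \cdot 18 = \frac{34173}{4}$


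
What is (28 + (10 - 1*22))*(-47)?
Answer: -752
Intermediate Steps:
(28 + (10 - 1*22))*(-47) = (28 + (10 - 22))*(-47) = (28 - 12)*(-47) = 16*(-47) = -752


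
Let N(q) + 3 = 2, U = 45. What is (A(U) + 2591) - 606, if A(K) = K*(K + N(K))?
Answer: 3965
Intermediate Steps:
N(q) = -1 (N(q) = -3 + 2 = -1)
A(K) = K*(-1 + K) (A(K) = K*(K - 1) = K*(-1 + K))
(A(U) + 2591) - 606 = (45*(-1 + 45) + 2591) - 606 = (45*44 + 2591) - 606 = (1980 + 2591) - 606 = 4571 - 606 = 3965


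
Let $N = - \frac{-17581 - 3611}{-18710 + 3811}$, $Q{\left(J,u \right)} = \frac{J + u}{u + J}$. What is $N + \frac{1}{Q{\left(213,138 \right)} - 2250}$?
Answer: $- \frac{47675707}{33507851} \approx -1.4228$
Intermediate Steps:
$Q{\left(J,u \right)} = 1$ ($Q{\left(J,u \right)} = \frac{J + u}{J + u} = 1$)
$N = - \frac{21192}{14899}$ ($N = - \frac{-21192}{-14899} = - \frac{\left(-21192\right) \left(-1\right)}{14899} = \left(-1\right) \frac{21192}{14899} = - \frac{21192}{14899} \approx -1.4224$)
$N + \frac{1}{Q{\left(213,138 \right)} - 2250} = - \frac{21192}{14899} + \frac{1}{1 - 2250} = - \frac{21192}{14899} + \frac{1}{-2249} = - \frac{21192}{14899} - \frac{1}{2249} = - \frac{47675707}{33507851}$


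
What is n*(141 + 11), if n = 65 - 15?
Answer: 7600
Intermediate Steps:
n = 50
n*(141 + 11) = 50*(141 + 11) = 50*152 = 7600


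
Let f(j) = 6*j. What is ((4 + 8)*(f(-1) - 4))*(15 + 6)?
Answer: -2520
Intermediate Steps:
((4 + 8)*(f(-1) - 4))*(15 + 6) = ((4 + 8)*(6*(-1) - 4))*(15 + 6) = (12*(-6 - 4))*21 = (12*(-10))*21 = -120*21 = -2520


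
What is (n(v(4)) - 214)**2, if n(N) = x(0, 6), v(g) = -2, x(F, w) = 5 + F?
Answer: 43681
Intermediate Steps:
n(N) = 5 (n(N) = 5 + 0 = 5)
(n(v(4)) - 214)**2 = (5 - 214)**2 = (-209)**2 = 43681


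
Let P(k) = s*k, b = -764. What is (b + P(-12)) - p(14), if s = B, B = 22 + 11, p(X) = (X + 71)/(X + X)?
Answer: -32565/28 ≈ -1163.0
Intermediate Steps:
p(X) = (71 + X)/(2*X) (p(X) = (71 + X)/((2*X)) = (71 + X)*(1/(2*X)) = (71 + X)/(2*X))
B = 33
s = 33
P(k) = 33*k
(b + P(-12)) - p(14) = (-764 + 33*(-12)) - (71 + 14)/(2*14) = (-764 - 396) - 85/(2*14) = -1160 - 1*85/28 = -1160 - 85/28 = -32565/28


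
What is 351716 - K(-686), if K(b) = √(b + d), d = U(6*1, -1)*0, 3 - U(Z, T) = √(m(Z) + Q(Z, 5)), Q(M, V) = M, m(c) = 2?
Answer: 351716 - 7*I*√14 ≈ 3.5172e+5 - 26.192*I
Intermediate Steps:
U(Z, T) = 3 - √(2 + Z)
d = 0 (d = (3 - √(2 + 6*1))*0 = (3 - √(2 + 6))*0 = (3 - √8)*0 = (3 - 2*√2)*0 = 0)
K(b) = √b (K(b) = √(b + 0) = √b)
351716 - K(-686) = 351716 - √(-686) = 351716 - 7*I*√14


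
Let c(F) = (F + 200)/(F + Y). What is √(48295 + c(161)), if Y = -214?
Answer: √135641522/53 ≈ 219.75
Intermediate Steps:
c(F) = (200 + F)/(-214 + F) (c(F) = (F + 200)/(F - 214) = (200 + F)/(-214 + F))
√(48295 + c(161)) = √(48295 + (200 + 161)/(-214 + 161)) = √(48295 + 361/(-53)) = √(48295 - 1/53*361) = √(48295 - 361/53) = √(2559274/53) = √135641522/53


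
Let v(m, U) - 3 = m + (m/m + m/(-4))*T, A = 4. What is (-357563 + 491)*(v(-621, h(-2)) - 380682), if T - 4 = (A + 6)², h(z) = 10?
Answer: 130349133600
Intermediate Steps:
T = 104 (T = 4 + (4 + 6)² = 4 + 10² = 4 + 100 = 104)
v(m, U) = 107 - 25*m (v(m, U) = 3 + (m + (m/m + m/(-4))*104) = 3 + (m + (1 + m*(-¼))*104) = 3 + (m + (1 - m/4)*104) = 3 + (m + (104 - 26*m)) = 3 + (104 - 25*m) = 107 - 25*m)
(-357563 + 491)*(v(-621, h(-2)) - 380682) = (-357563 + 491)*((107 - 25*(-621)) - 380682) = -357072*((107 + 15525) - 380682) = -357072*(15632 - 380682) = -357072*(-365050) = 130349133600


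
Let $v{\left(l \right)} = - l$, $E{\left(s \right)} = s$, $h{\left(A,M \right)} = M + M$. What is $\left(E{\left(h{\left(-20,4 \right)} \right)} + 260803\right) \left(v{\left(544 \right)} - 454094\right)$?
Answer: $-118574591418$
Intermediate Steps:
$h{\left(A,M \right)} = 2 M$
$\left(E{\left(h{\left(-20,4 \right)} \right)} + 260803\right) \left(v{\left(544 \right)} - 454094\right) = \left(2 \cdot 4 + 260803\right) \left(\left(-1\right) 544 - 454094\right) = \left(8 + 260803\right) \left(-544 - 454094\right) = 260811 \left(-454638\right) = -118574591418$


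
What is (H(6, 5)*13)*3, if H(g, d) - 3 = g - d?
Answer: 156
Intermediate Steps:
H(g, d) = 3 + g - d (H(g, d) = 3 + (g - d) = 3 + g - d)
(H(6, 5)*13)*3 = ((3 + 6 - 1*5)*13)*3 = ((3 + 6 - 5)*13)*3 = (4*13)*3 = 52*3 = 156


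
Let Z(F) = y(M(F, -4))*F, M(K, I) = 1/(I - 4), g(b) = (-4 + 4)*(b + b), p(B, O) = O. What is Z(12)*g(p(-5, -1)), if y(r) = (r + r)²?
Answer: 0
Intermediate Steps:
g(b) = 0 (g(b) = 0*(2*b) = 0)
M(K, I) = 1/(-4 + I)
y(r) = 4*r² (y(r) = (2*r)² = 4*r²)
Z(F) = F/16 (Z(F) = (4*(1/(-4 - 4))²)*F = (4*(1/(-8))²)*F = (4*(-⅛)²)*F = (4*(1/64))*F = F/16)
Z(12)*g(p(-5, -1)) = ((1/16)*12)*0 = (¾)*0 = 0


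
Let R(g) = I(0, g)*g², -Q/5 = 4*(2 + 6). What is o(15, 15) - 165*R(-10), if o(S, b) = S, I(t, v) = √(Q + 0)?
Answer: 15 - 66000*I*√10 ≈ 15.0 - 2.0871e+5*I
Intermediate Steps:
Q = -160 (Q = -20*(2 + 6) = -20*8 = -5*32 = -160)
I(t, v) = 4*I*√10 (I(t, v) = √(-160 + 0) = √(-160) = 4*I*√10)
R(g) = 4*I*√10*g² (R(g) = (4*I*√10)*g² = 4*I*√10*g²)
o(15, 15) - 165*R(-10) = 15 - 660*I*√10*(-10)² = 15 - 660*I*√10*100 = 15 - 66000*I*√10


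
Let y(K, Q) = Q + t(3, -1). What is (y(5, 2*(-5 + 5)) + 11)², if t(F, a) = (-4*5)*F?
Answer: 2401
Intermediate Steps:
t(F, a) = -20*F
y(K, Q) = -60 + Q (y(K, Q) = Q - 20*3 = Q - 60 = -60 + Q)
(y(5, 2*(-5 + 5)) + 11)² = ((-60 + 2*(-5 + 5)) + 11)² = ((-60 + 2*0) + 11)² = ((-60 + 0) + 11)² = (-60 + 11)² = (-49)² = 2401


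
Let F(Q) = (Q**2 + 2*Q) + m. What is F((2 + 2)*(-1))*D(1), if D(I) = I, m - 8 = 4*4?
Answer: 32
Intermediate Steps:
m = 24 (m = 8 + 4*4 = 8 + 16 = 24)
F(Q) = 24 + Q**2 + 2*Q (F(Q) = (Q**2 + 2*Q) + 24 = 24 + Q**2 + 2*Q)
F((2 + 2)*(-1))*D(1) = (24 + ((2 + 2)*(-1))**2 + 2*((2 + 2)*(-1)))*1 = (24 + (4*(-1))**2 + 2*(4*(-1)))*1 = (24 + (-4)**2 + 2*(-4))*1 = (24 + 16 - 8)*1 = 32*1 = 32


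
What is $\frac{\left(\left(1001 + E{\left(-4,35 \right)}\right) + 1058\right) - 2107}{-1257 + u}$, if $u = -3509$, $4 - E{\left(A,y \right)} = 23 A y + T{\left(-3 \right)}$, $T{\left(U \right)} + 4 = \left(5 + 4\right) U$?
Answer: $- \frac{3207}{4766} \approx -0.67289$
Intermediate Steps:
$T{\left(U \right)} = -4 + 9 U$ ($T{\left(U \right)} = -4 + \left(5 + 4\right) U = -4 + 9 U$)
$E{\left(A,y \right)} = 35 - 23 A y$ ($E{\left(A,y \right)} = 4 - \left(23 A y + \left(-4 + 9 \left(-3\right)\right)\right) = 4 - \left(23 A y - 31\right) = 4 - \left(-31 + 23 A y\right) = 35 - 23 A y$)
$\frac{\left(\left(1001 + E{\left(-4,35 \right)}\right) + 1058\right) - 2107}{-1257 + u} = \frac{\left(\left(1001 - \left(-35 - 3220\right)\right) + 1058\right) - 2107}{-1257 - 3509} = \frac{\left(\left(1001 + \left(35 + 3220\right)\right) + 1058\right) - 2107}{-4766} = \left(\left(\left(1001 + 3255\right) + 1058\right) - 2107\right) \left(- \frac{1}{4766}\right) = \left(\left(4256 + 1058\right) - 2107\right) \left(- \frac{1}{4766}\right) = \left(5314 - 2107\right) \left(- \frac{1}{4766}\right) = 3207 \left(- \frac{1}{4766}\right) = - \frac{3207}{4766}$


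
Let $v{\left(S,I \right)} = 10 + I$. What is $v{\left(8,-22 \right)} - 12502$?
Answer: $-12514$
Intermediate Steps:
$v{\left(8,-22 \right)} - 12502 = \left(10 - 22\right) - 12502 = -12 - 12502 = -12514$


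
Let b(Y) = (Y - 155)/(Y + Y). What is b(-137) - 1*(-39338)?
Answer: 5389452/137 ≈ 39339.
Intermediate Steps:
b(Y) = (-155 + Y)/(2*Y) (b(Y) = (-155 + Y)/((2*Y)) = (-155 + Y)*(1/(2*Y)) = (-155 + Y)/(2*Y))
b(-137) - 1*(-39338) = (1/2)*(-155 - 137)/(-137) - 1*(-39338) = (1/2)*(-1/137)*(-292) + 39338 = 146/137 + 39338 = 5389452/137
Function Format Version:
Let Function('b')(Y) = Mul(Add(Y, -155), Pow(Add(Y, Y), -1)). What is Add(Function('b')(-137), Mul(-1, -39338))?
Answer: Rational(5389452, 137) ≈ 39339.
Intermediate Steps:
Function('b')(Y) = Mul(Rational(1, 2), Pow(Y, -1), Add(-155, Y)) (Function('b')(Y) = Mul(Add(-155, Y), Pow(Mul(2, Y), -1)) = Mul(Add(-155, Y), Mul(Rational(1, 2), Pow(Y, -1))) = Mul(Rational(1, 2), Pow(Y, -1), Add(-155, Y)))
Add(Function('b')(-137), Mul(-1, -39338)) = Add(Mul(Rational(1, 2), Pow(-137, -1), Add(-155, -137)), Mul(-1, -39338)) = Add(Mul(Rational(1, 2), Rational(-1, 137), -292), 39338) = Add(Rational(146, 137), 39338) = Rational(5389452, 137)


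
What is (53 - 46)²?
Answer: 49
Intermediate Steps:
(53 - 46)² = 7² = 49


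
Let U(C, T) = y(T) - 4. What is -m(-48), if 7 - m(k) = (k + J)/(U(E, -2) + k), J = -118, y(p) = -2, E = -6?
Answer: -106/27 ≈ -3.9259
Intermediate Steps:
U(C, T) = -6 (U(C, T) = -2 - 4 = -6)
m(k) = 7 - (-118 + k)/(-6 + k) (m(k) = 7 - (k - 118)/(-6 + k) = 7 - (-118 + k)/(-6 + k))
-m(-48) = -2*(38 + 3*(-48))/(-6 - 48) = -2*(38 - 144)/(-54) = -2*(-1)*(-106)/54 = -1*106/27 = -106/27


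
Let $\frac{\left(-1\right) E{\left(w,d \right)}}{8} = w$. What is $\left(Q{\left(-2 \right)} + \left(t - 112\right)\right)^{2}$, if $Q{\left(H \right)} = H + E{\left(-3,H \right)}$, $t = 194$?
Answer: $10816$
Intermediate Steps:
$E{\left(w,d \right)} = - 8 w$
$Q{\left(H \right)} = 24 + H$ ($Q{\left(H \right)} = H - -24 = H + 24 = 24 + H$)
$\left(Q{\left(-2 \right)} + \left(t - 112\right)\right)^{2} = \left(\left(24 - 2\right) + \left(194 - 112\right)\right)^{2} = \left(22 + 82\right)^{2} = 104^{2} = 10816$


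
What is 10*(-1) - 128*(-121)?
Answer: 15478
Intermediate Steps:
10*(-1) - 128*(-121) = -10 + 15488 = 15478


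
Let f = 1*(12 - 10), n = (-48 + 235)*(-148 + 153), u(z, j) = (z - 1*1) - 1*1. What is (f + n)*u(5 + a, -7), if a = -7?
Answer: -3748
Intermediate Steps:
u(z, j) = -2 + z (u(z, j) = (z - 1) - 1 = (-1 + z) - 1 = -2 + z)
n = 935 (n = 187*5 = 935)
f = 2 (f = 1*2 = 2)
(f + n)*u(5 + a, -7) = (2 + 935)*(-2 + (5 - 7)) = 937*(-2 - 2) = 937*(-4) = -3748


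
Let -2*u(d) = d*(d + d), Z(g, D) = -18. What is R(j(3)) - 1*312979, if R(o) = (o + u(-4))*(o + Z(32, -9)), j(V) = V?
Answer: -312784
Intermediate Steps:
u(d) = -d² (u(d) = -d*(d + d)/2 = -d*2*d/2 = -d²)
R(o) = (-18 + o)*(-16 + o) (R(o) = (o - 1*(-4)²)*(o - 18) = (o - 1*16)*(-18 + o) = (o - 16)*(-18 + o) = (-16 + o)*(-18 + o) = (-18 + o)*(-16 + o))
R(j(3)) - 1*312979 = (288 + 3² - 34*3) - 1*312979 = (288 + 9 - 102) - 312979 = 195 - 312979 = -312784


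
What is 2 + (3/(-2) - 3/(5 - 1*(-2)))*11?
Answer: -269/14 ≈ -19.214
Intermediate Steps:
2 + (3/(-2) - 3/(5 - 1*(-2)))*11 = 2 + (3*(-½) - 3/(5 + 2))*11 = 2 + (-3/2 - 3/7)*11 = 2 - 27/14*11 = 2 - 297/14 = -269/14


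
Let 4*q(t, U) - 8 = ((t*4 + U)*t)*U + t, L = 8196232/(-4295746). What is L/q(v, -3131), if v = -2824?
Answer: 2049058/34248567652402649 ≈ 5.9829e-11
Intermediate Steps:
L = -4098116/2147873 (L = 8196232*(-1/4295746) = -4098116/2147873 ≈ -1.9080)
q(t, U) = 2 + t/4 + U*t*(U + 4*t)/4 (q(t, U) = 2 + (((t*4 + U)*t)*U + t)/4 = 2 + (((4*t + U)*t)*U + t)/4 = 2 + (((U + 4*t)*t)*U + t)/4 = 2 + ((t*(U + 4*t))*U + t)/4 = 2 + (U*t*(U + 4*t) + t)/4 = 2 + (t + U*t*(U + 4*t))/4 = 2 + (t/4 + U*t*(U + 4*t)/4) = 2 + t/4 + U*t*(U + 4*t)/4)
L/q(v, -3131) = -4098116/(2147873*(2 + (¼)*(-2824) - 3131*(-2824)² + (¼)*(-2824)*(-3131)²)) = -4098116/(2147873*(2 - 706 - 3131*7974976 + (¼)*(-2824)*9803161)) = -4098116/(2147873*(2 - 706 - 24969649856 - 6921031666)) = -4098116/2147873/(-31890682226) = -4098116/2147873*(-1/31890682226) = 2049058/34248567652402649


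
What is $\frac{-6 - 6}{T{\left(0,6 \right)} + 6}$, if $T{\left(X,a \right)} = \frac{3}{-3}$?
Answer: $- \frac{12}{5} \approx -2.4$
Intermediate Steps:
$T{\left(X,a \right)} = -1$ ($T{\left(X,a \right)} = 3 \left(- \frac{1}{3}\right) = -1$)
$\frac{-6 - 6}{T{\left(0,6 \right)} + 6} = \frac{-6 - 6}{-1 + 6} = - \frac{12}{5}$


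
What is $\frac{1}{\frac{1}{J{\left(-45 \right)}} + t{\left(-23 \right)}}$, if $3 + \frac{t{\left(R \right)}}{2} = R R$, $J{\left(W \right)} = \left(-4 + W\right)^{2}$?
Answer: $\frac{2401}{2525853} \approx 0.00095057$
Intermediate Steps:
$t{\left(R \right)} = -6 + 2 R^{2}$ ($t{\left(R \right)} = -6 + 2 R R = -6 + 2 R^{2}$)
$\frac{1}{\frac{1}{J{\left(-45 \right)}} + t{\left(-23 \right)}} = \frac{1}{\frac{1}{\left(-4 - 45\right)^{2}} - \left(6 - 2 \left(-23\right)^{2}\right)} = \frac{1}{\frac{1}{\left(-49\right)^{2}} + \left(-6 + 2 \cdot 529\right)} = \frac{1}{\frac{1}{2401} + \left(-6 + 1058\right)} = \frac{1}{\frac{1}{2401} + 1052} = \frac{1}{\frac{2525853}{2401}} = \frac{2401}{2525853}$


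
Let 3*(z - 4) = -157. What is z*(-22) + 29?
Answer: 3277/3 ≈ 1092.3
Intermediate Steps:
z = -145/3 (z = 4 + (⅓)*(-157) = 4 - 157/3 = -145/3 ≈ -48.333)
z*(-22) + 29 = -145/3*(-22) + 29 = 3190/3 + 29 = 3277/3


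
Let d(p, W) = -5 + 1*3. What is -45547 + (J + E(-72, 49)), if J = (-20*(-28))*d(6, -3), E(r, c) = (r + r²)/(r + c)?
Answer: -1078453/23 ≈ -46889.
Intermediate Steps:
E(r, c) = (r + r²)/(c + r)
d(p, W) = -2 (d(p, W) = -5 + 3 = -2)
J = -1120 (J = -20*(-28)*(-2) = 560*(-2) = -1120)
-45547 + (J + E(-72, 49)) = -45547 + (-1120 - 72*(1 - 72)/(49 - 72)) = -45547 + (-1120 - 72*(-71)/(-23)) = -45547 + (-1120 - 72*(-1/23)*(-71)) = -45547 + (-1120 - 5112/23) = -45547 - 30872/23 = -1078453/23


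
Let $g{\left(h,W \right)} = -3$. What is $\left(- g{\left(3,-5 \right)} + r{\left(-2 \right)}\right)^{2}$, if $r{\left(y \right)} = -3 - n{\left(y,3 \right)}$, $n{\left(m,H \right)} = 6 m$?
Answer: $144$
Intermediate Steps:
$r{\left(y \right)} = -3 - 6 y$
$\left(- g{\left(3,-5 \right)} + r{\left(-2 \right)}\right)^{2} = \left(\left(-1\right) \left(-3\right) - -9\right)^{2} = \left(3 + \left(-3 + 12\right)\right)^{2} = \left(3 + 9\right)^{2} = 12^{2} = 144$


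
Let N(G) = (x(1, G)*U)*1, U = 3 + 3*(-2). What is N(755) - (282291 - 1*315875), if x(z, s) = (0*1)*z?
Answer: 33584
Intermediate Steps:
U = -3 (U = 3 - 6 = -3)
x(z, s) = 0 (x(z, s) = 0*z = 0)
N(G) = 0 (N(G) = (0*(-3))*1 = 0*1 = 0)
N(755) - (282291 - 1*315875) = 0 - (282291 - 1*315875) = 0 - (282291 - 315875) = 0 - 1*(-33584) = 0 + 33584 = 33584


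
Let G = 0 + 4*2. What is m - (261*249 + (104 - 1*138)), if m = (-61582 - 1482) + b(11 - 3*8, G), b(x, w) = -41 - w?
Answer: -128068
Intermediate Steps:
G = 8 (G = 0 + 8 = 8)
m = -63113 (m = (-61582 - 1482) + (-41 - 1*8) = -63064 + (-41 - 8) = -63064 - 49 = -63113)
m - (261*249 + (104 - 1*138)) = -63113 - (261*249 + (104 - 1*138)) = -63113 - (64989 + (104 - 138)) = -63113 - (64989 - 34) = -63113 - 1*64955 = -63113 - 64955 = -128068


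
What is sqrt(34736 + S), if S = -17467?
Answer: sqrt(17269) ≈ 131.41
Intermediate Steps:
sqrt(34736 + S) = sqrt(34736 - 17467) = sqrt(17269)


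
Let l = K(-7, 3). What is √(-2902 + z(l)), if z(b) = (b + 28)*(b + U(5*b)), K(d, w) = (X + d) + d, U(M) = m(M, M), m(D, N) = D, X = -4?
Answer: I*√3982 ≈ 63.103*I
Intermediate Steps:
U(M) = M
K(d, w) = -4 + 2*d (K(d, w) = (-4 + d) + d = -4 + 2*d)
l = -18 (l = -4 + 2*(-7) = -4 - 14 = -18)
z(b) = 6*b*(28 + b) (z(b) = (b + 28)*(b + 5*b) = (28 + b)*(6*b) = 6*b*(28 + b))
√(-2902 + z(l)) = √(-2902 + 6*(-18)*(28 - 18)) = √(-2902 + 6*(-18)*10) = √(-2902 - 1080) = √(-3982) = I*√3982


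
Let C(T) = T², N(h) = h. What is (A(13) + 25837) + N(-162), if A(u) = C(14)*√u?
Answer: 25675 + 196*√13 ≈ 26382.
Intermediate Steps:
A(u) = 196*√u (A(u) = 14²*√u = 196*√u)
(A(13) + 25837) + N(-162) = (196*√13 + 25837) - 162 = (25837 + 196*√13) - 162 = 25675 + 196*√13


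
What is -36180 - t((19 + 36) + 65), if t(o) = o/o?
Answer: -36181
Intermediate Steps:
t(o) = 1
-36180 - t((19 + 36) + 65) = -36180 - 1*1 = -36180 - 1 = -36181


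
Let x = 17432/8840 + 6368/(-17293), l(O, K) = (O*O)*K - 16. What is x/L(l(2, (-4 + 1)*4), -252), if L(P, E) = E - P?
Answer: -30644807/3592447820 ≈ -0.0085303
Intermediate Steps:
l(O, K) = -16 + K*O² (l(O, K) = O²*K - 16 = K*O² - 16 = -16 + K*O²)
x = 30644807/19108765 (x = 17432*(1/8840) + 6368*(-1/17293) = 2179/1105 - 6368/17293 = 30644807/19108765 ≈ 1.6037)
x/L(l(2, (-4 + 1)*4), -252) = 30644807/(19108765*(-252 - (-16 + ((-4 + 1)*4)*2²))) = 30644807/(19108765*(-252 - (-16 - 3*4*4))) = 30644807/(19108765*(-252 - (-16 - 12*4))) = 30644807/(19108765*(-252 - (-16 - 48))) = 30644807/(19108765*(-252 - 1*(-64))) = 30644807/(19108765*(-252 + 64)) = (30644807/19108765)/(-188) = (30644807/19108765)*(-1/188) = -30644807/3592447820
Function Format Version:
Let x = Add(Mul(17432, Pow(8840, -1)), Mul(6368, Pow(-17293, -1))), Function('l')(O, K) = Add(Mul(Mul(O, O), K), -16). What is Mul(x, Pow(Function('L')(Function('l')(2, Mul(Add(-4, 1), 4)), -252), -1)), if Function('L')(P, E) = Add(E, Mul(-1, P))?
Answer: Rational(-30644807, 3592447820) ≈ -0.0085303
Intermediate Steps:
Function('l')(O, K) = Add(-16, Mul(K, Pow(O, 2))) (Function('l')(O, K) = Add(Mul(Pow(O, 2), K), -16) = Add(Mul(K, Pow(O, 2)), -16) = Add(-16, Mul(K, Pow(O, 2))))
x = Rational(30644807, 19108765) (x = Add(Mul(17432, Rational(1, 8840)), Mul(6368, Rational(-1, 17293))) = Add(Rational(2179, 1105), Rational(-6368, 17293)) = Rational(30644807, 19108765) ≈ 1.6037)
Mul(x, Pow(Function('L')(Function('l')(2, Mul(Add(-4, 1), 4)), -252), -1)) = Mul(Rational(30644807, 19108765), Pow(Add(-252, Mul(-1, Add(-16, Mul(Mul(Add(-4, 1), 4), Pow(2, 2))))), -1)) = Mul(Rational(30644807, 19108765), Pow(Add(-252, Mul(-1, Add(-16, Mul(Mul(-3, 4), 4)))), -1)) = Mul(Rational(30644807, 19108765), Pow(Add(-252, Mul(-1, Add(-16, Mul(-12, 4)))), -1)) = Mul(Rational(30644807, 19108765), Pow(Add(-252, Mul(-1, Add(-16, -48))), -1)) = Mul(Rational(30644807, 19108765), Pow(Add(-252, Mul(-1, -64)), -1)) = Mul(Rational(30644807, 19108765), Pow(Add(-252, 64), -1)) = Mul(Rational(30644807, 19108765), Pow(-188, -1)) = Mul(Rational(30644807, 19108765), Rational(-1, 188)) = Rational(-30644807, 3592447820)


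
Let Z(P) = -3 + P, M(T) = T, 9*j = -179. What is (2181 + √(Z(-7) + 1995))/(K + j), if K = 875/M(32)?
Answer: 628128/2147 + 288*√1985/2147 ≈ 298.54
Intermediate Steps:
j = -179/9 (j = (⅑)*(-179) = -179/9 ≈ -19.889)
K = 875/32 ≈ 27.344
(2181 + √(Z(-7) + 1995))/(K + j) = (2181 + √((-3 - 7) + 1995))/(875/32 - 179/9) = (2181 + √(-10 + 1995))/(2147/288) = (2181 + √1985)*(288/2147) = 628128/2147 + 288*√1985/2147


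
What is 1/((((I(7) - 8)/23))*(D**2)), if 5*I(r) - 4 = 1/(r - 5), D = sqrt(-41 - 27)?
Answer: 115/2414 ≈ 0.047639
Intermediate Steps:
D = 2*I*sqrt(17) (D = sqrt(-68) = 2*I*sqrt(17) ≈ 8.2462*I)
I(r) = 4/5 + 1/(5*(-5 + r)) (I(r) = 4/5 + 1/(5*(r - 5)) = 4/5 + 1/(5*(-5 + r)))
1/((((I(7) - 8)/23))*(D**2)) = 1/(((((-19 + 4*7)/(5*(-5 + 7)) - 8)/23))*((2*I*sqrt(17))**2)) = 1/((((1/5)*(-19 + 28)/2 - 8)*(1/23))*(-68)) = -1/68/(((1/5)*(1/2)*9 - 8)*(1/23)) = -1/68/((9/10 - 8)*(1/23)) = -1/68/(-71/10*1/23) = -1/68/(-71/230) = -230/71*(-1/68) = 115/2414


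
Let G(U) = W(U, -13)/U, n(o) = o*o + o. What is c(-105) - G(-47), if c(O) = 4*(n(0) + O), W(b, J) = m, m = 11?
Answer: -19729/47 ≈ -419.77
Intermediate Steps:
W(b, J) = 11
n(o) = o + o**2 (n(o) = o**2 + o = o + o**2)
G(U) = 11/U
c(O) = 4*O (c(O) = 4*(0*(1 + 0) + O) = 4*(0*1 + O) = 4*(0 + O) = 4*O)
c(-105) - G(-47) = 4*(-105) - 11/(-47) = -420 - 11*(-1)/47 = -420 - 1*(-11/47) = -420 + 11/47 = -19729/47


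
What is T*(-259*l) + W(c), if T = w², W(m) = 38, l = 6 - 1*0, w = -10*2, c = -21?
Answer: -621562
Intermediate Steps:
w = -20
l = 6 (l = 6 + 0 = 6)
T = 400 (T = (-20)² = 400)
T*(-259*l) + W(c) = 400*(-259*6) + 38 = 400*(-1554) + 38 = -621600 + 38 = -621562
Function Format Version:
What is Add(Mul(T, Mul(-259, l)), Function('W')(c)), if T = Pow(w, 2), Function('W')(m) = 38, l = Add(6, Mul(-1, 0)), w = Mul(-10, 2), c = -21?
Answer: -621562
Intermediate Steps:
w = -20
l = 6 (l = Add(6, 0) = 6)
T = 400 (T = Pow(-20, 2) = 400)
Add(Mul(T, Mul(-259, l)), Function('W')(c)) = Add(Mul(400, Mul(-259, 6)), 38) = Add(Mul(400, -1554), 38) = Add(-621600, 38) = -621562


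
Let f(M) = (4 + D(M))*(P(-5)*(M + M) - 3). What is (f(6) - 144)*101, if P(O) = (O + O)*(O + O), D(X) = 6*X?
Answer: 4821336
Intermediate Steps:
P(O) = 4*O² (P(O) = (2*O)*(2*O) = 4*O²)
f(M) = (-3 + 200*M)*(4 + 6*M) (f(M) = (4 + 6*M)*((4*(-5)²)*(M + M) - 3) = (4 + 6*M)*((4*25)*(2*M) - 3) = (4 + 6*M)*(100*(2*M) - 3) = (4 + 6*M)*(200*M - 3) = (4 + 6*M)*(-3 + 200*M) = (-3 + 200*M)*(4 + 6*M))
(f(6) - 144)*101 = ((-12 + 782*6 + 1200*6²) - 144)*101 = ((-12 + 4692 + 1200*36) - 144)*101 = ((-12 + 4692 + 43200) - 144)*101 = (47880 - 144)*101 = 47736*101 = 4821336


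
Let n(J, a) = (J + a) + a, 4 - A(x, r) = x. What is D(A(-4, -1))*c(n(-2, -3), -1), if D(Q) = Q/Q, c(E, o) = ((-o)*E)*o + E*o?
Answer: 16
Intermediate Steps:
A(x, r) = 4 - x
n(J, a) = J + 2*a
c(E, o) = E*o - E*o**2 (c(E, o) = (-E*o)*o + E*o = -E*o**2 + E*o = E*o - E*o**2)
D(Q) = 1
D(A(-4, -1))*c(n(-2, -3), -1) = 1*((-2 + 2*(-3))*(-1)*(1 - 1*(-1))) = 1*((-2 - 6)*(-1)*(1 + 1)) = 1*(-8*(-1)*2) = 1*16 = 16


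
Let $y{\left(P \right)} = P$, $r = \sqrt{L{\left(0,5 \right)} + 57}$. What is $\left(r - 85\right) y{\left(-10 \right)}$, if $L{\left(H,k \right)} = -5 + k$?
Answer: $850 - 10 \sqrt{57} \approx 774.5$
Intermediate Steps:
$r = \sqrt{57}$ ($r = \sqrt{\left(-5 + 5\right) + 57} = \sqrt{0 + 57} = \sqrt{57} \approx 7.5498$)
$\left(r - 85\right) y{\left(-10 \right)} = \left(\sqrt{57} - 85\right) \left(-10\right) = \left(-85 + \sqrt{57}\right) \left(-10\right) = 850 - 10 \sqrt{57}$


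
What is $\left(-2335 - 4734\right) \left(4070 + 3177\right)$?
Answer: $-51229043$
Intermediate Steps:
$\left(-2335 - 4734\right) \left(4070 + 3177\right) = \left(-7069\right) 7247 = -51229043$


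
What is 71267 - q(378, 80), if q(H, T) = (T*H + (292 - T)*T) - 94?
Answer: 24161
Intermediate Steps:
q(H, T) = -94 + H*T + T*(292 - T) (q(H, T) = (H*T + T*(292 - T)) - 94 = -94 + H*T + T*(292 - T))
71267 - q(378, 80) = 71267 - (-94 - 1*80² + 292*80 + 378*80) = 71267 - (-94 - 1*6400 + 23360 + 30240) = 71267 - (-94 - 6400 + 23360 + 30240) = 71267 - 1*47106 = 71267 - 47106 = 24161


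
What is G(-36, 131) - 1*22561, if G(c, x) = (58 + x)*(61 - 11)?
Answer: -13111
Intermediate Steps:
G(c, x) = 2900 + 50*x (G(c, x) = (58 + x)*50 = 2900 + 50*x)
G(-36, 131) - 1*22561 = (2900 + 50*131) - 1*22561 = (2900 + 6550) - 22561 = 9450 - 22561 = -13111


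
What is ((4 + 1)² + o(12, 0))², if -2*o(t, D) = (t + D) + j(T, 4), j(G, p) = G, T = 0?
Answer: 361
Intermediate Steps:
o(t, D) = -D/2 - t/2 (o(t, D) = -((t + D) + 0)/2 = -((D + t) + 0)/2 = -(D + t)/2 = -D/2 - t/2)
((4 + 1)² + o(12, 0))² = ((4 + 1)² + (-½*0 - ½*12))² = (5² + (0 - 6))² = (25 - 6)² = 19² = 361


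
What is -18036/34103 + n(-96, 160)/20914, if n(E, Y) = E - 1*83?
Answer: -383309341/713230142 ≈ -0.53743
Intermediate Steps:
n(E, Y) = -83 + E (n(E, Y) = E - 83 = -83 + E)
-18036/34103 + n(-96, 160)/20914 = -18036/34103 + (-83 - 96)/20914 = -18036*1/34103 - 179*1/20914 = -18036/34103 - 179/20914 = -383309341/713230142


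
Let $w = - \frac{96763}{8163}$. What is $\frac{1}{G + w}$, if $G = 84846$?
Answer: $\frac{8163}{692501135} \approx 1.1788 \cdot 10^{-5}$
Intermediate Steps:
$w = - \frac{96763}{8163}$ ($w = \left(-96763\right) \frac{1}{8163} = - \frac{96763}{8163} \approx -11.854$)
$\frac{1}{G + w} = \frac{1}{84846 - \frac{96763}{8163}} = \frac{1}{\frac{692501135}{8163}} = \frac{8163}{692501135}$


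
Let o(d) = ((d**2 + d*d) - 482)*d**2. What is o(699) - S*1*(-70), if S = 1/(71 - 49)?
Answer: 5249490055955/11 ≈ 4.7723e+11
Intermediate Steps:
S = 1/22 ≈ 0.045455
o(d) = d**2*(-482 + 2*d**2) (o(d) = ((d**2 + d**2) - 482)*d**2 = (2*d**2 - 482)*d**2 = (-482 + 2*d**2)*d**2 = d**2*(-482 + 2*d**2))
o(699) - S*1*(-70) = 2*699**2*(-241 + 699**2) - (1/22)*1*(-70) = 2*488601*(-241 + 488601) - (-70)/22 = 2*488601*488360 - 1*(-35/11) = 477226368720 + 35/11 = 5249490055955/11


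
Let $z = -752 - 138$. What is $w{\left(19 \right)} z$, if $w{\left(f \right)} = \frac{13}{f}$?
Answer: $- \frac{11570}{19} \approx -608.95$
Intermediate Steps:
$z = -890$
$w{\left(19 \right)} z = \frac{13}{19} \left(-890\right) = - \frac{11570}{19}$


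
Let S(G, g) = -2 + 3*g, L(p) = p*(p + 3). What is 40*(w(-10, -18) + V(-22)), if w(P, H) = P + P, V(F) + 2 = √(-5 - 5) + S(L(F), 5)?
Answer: -360 + 40*I*√10 ≈ -360.0 + 126.49*I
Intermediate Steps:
L(p) = p*(3 + p)
V(F) = 11 + I*√10 (V(F) = -2 + (√(-5 - 5) + (-2 + 3*5)) = -2 + (√(-10) + (-2 + 15)) = -2 + (I*√10 + 13) = -2 + (13 + I*√10) = 11 + I*√10)
w(P, H) = 2*P
40*(w(-10, -18) + V(-22)) = 40*(2*(-10) + (11 + I*√10)) = 40*(-20 + (11 + I*√10)) = 40*(-9 + I*√10) = -360 + 40*I*√10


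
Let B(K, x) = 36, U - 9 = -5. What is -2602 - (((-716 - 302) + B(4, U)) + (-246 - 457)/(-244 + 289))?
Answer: -72197/45 ≈ -1604.4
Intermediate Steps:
U = 4 (U = 9 - 5 = 4)
-2602 - (((-716 - 302) + B(4, U)) + (-246 - 457)/(-244 + 289)) = -2602 - (((-716 - 302) + 36) + (-246 - 457)/(-244 + 289)) = -2602 - ((-1018 + 36) - 703/45) = -2602 - (-982 - 703*1/45) = -2602 - (-982 - 703/45) = -2602 - 1*(-44893/45) = -2602 + 44893/45 = -72197/45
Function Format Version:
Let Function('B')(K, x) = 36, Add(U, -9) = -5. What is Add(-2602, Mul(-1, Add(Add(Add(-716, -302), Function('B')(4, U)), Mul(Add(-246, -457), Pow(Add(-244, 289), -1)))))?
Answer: Rational(-72197, 45) ≈ -1604.4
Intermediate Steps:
U = 4 (U = Add(9, -5) = 4)
Add(-2602, Mul(-1, Add(Add(Add(-716, -302), Function('B')(4, U)), Mul(Add(-246, -457), Pow(Add(-244, 289), -1))))) = Add(-2602, Mul(-1, Add(Add(Add(-716, -302), 36), Mul(Add(-246, -457), Pow(Add(-244, 289), -1))))) = Add(-2602, Mul(-1, Add(Add(-1018, 36), Mul(-703, Pow(45, -1))))) = Add(-2602, Mul(-1, Add(-982, Mul(-703, Rational(1, 45))))) = Add(-2602, Mul(-1, Add(-982, Rational(-703, 45)))) = Add(-2602, Mul(-1, Rational(-44893, 45))) = Add(-2602, Rational(44893, 45)) = Rational(-72197, 45)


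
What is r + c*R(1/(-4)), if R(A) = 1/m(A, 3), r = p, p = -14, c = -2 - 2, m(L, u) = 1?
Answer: -18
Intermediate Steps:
c = -4
r = -14
R(A) = 1 (R(A) = 1/1 = 1)
r + c*R(1/(-4)) = -14 - 4*1 = -14 - 4 = -18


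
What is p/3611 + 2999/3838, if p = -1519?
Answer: 4999467/13859018 ≈ 0.36074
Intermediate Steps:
p/3611 + 2999/3838 = -1519/3611 + 2999/3838 = 4999467/13859018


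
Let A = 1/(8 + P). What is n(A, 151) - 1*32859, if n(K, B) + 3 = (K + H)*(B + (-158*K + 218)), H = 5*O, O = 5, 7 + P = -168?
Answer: -658614424/27889 ≈ -23616.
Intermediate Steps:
P = -175 (P = -7 - 168 = -175)
H = 25 (H = 5*5 = 25)
A = -1/167 (A = 1/(8 - 175) = 1/(-167) = -1/167 ≈ -0.0059880)
n(K, B) = -3 + (25 + K)*(218 + B - 158*K) (n(K, B) = -3 + (K + 25)*(B + (-158*K + 218)) = -3 + (25 + K)*(B + (218 - 158*K)) = -3 + (25 + K)*(218 + B - 158*K))
n(A, 151) - 1*32859 = (5447 - 3732*(-1/167) - 158*(-1/167)² + 25*151 + 151*(-1/167)) - 1*32859 = (5447 + 3732/167 - 158*1/27889 + 3775 - 151/167) - 32859 = (5447 + 3732/167 - 158/27889 + 3775 - 151/167) - 32859 = 257790227/27889 - 32859 = -658614424/27889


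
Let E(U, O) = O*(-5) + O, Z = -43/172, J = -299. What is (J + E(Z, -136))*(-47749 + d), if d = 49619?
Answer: 458150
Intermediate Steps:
Z = -1/4 (Z = -43*1/172 = -1/4 ≈ -0.25000)
E(U, O) = -4*O (E(U, O) = -5*O + O = -4*O)
(J + E(Z, -136))*(-47749 + d) = (-299 - 4*(-136))*(-47749 + 49619) = (-299 + 544)*1870 = 245*1870 = 458150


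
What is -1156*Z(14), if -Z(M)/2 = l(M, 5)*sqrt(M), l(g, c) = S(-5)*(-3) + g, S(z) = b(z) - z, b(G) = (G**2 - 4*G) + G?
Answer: -279752*sqrt(14) ≈ -1.0467e+6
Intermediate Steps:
b(G) = G**2 - 3*G
S(z) = -z + z*(-3 + z) (S(z) = z*(-3 + z) - z = -z + z*(-3 + z))
l(g, c) = -135 + g (l(g, c) = -5*(-4 - 5)*(-3) + g = -5*(-9)*(-3) + g = 45*(-3) + g = -135 + g)
Z(M) = -2*sqrt(M)*(-135 + M) (Z(M) = -2*(-135 + M)*sqrt(M) = -2*sqrt(M)*(-135 + M))
-1156*Z(14) = -2312*sqrt(14)*(135 - 1*14) = -2312*sqrt(14)*(135 - 14) = -2312*sqrt(14)*121 = -279752*sqrt(14)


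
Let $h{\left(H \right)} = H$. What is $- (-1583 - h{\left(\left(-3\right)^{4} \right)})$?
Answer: $1664$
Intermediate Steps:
$- (-1583 - h{\left(\left(-3\right)^{4} \right)}) = - (-1583 - \left(-3\right)^{4}) = - (-1583 - 81) = \left(-1\right) \left(-1664\right) = 1664$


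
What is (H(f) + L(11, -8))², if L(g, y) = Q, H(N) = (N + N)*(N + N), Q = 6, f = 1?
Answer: 100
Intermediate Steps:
H(N) = 4*N² (H(N) = (2*N)*(2*N) = 4*N²)
L(g, y) = 6
(H(f) + L(11, -8))² = (4*1² + 6)² = (4*1 + 6)² = (4 + 6)² = 10² = 100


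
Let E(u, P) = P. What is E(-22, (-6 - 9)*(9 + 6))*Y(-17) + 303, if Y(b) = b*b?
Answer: -64722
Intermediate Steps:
Y(b) = b²
E(-22, (-6 - 9)*(9 + 6))*Y(-17) + 303 = ((-6 - 9)*(9 + 6))*(-17)² + 303 = -15*15*289 + 303 = -225*289 + 303 = -65025 + 303 = -64722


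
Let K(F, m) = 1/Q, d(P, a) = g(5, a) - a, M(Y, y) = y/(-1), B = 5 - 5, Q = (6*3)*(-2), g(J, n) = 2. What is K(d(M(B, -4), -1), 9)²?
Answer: 1/1296 ≈ 0.00077160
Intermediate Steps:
Q = -36 (Q = 18*(-2) = -36)
B = 0
M(Y, y) = -y (M(Y, y) = y*(-1) = -y)
d(P, a) = 2 - a
K(F, m) = -1/36 (K(F, m) = 1/(-36) = -1/36)
K(d(M(B, -4), -1), 9)² = (-1/36)² = 1/1296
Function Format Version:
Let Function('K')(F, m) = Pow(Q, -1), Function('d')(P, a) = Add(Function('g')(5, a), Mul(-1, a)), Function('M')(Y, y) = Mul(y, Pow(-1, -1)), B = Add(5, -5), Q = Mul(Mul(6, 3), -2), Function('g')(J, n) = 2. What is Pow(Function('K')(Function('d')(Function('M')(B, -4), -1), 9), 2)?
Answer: Rational(1, 1296) ≈ 0.00077160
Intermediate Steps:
Q = -36 (Q = Mul(18, -2) = -36)
B = 0
Function('M')(Y, y) = Mul(-1, y) (Function('M')(Y, y) = Mul(y, -1) = Mul(-1, y))
Function('d')(P, a) = Add(2, Mul(-1, a))
Function('K')(F, m) = Rational(-1, 36) (Function('K')(F, m) = Pow(-36, -1) = Rational(-1, 36))
Pow(Function('K')(Function('d')(Function('M')(B, -4), -1), 9), 2) = Pow(Rational(-1, 36), 2) = Rational(1, 1296)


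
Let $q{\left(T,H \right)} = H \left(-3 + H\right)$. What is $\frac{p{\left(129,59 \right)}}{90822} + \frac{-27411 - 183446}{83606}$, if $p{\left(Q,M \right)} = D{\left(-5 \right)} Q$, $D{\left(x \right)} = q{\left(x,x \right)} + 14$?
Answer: $- \frac{3094675843}{1265544022} \approx -2.4453$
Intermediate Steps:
$D{\left(x \right)} = 14 + x \left(-3 + x\right)$ ($D{\left(x \right)} = x \left(-3 + x\right) + 14 = 14 + x \left(-3 + x\right)$)
$p{\left(Q,M \right)} = 54 Q$ ($p{\left(Q,M \right)} = \left(14 - 5 \left(-3 - 5\right)\right) Q = \left(14 - -40\right) Q = \left(14 + 40\right) Q = 54 Q$)
$\frac{p{\left(129,59 \right)}}{90822} + \frac{-27411 - 183446}{83606} = \frac{54 \cdot 129}{90822} + \frac{-27411 - 183446}{83606} = 6966 \cdot \frac{1}{90822} + \left(-27411 - 183446\right) \frac{1}{83606} = \frac{1161}{15137} - \frac{210857}{83606} = - \frac{3094675843}{1265544022}$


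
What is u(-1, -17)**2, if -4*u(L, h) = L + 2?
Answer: 1/16 ≈ 0.062500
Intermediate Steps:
u(L, h) = -1/2 - L/4 (u(L, h) = -(L + 2)/4 = -(2 + L)/4 = -1/2 - L/4)
u(-1, -17)**2 = (-1/2 - 1/4*(-1))**2 = (-1/2 + 1/4)**2 = (-1/4)**2 = 1/16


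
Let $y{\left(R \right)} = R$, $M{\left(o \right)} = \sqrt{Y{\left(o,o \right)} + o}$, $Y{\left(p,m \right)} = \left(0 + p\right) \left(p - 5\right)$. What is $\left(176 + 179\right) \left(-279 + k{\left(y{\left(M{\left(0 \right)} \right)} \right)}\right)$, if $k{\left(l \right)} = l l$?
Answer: $-99045$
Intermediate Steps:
$Y{\left(p,m \right)} = p \left(-5 + p\right)$
$M{\left(o \right)} = \sqrt{o + o \left(-5 + o\right)}$ ($M{\left(o \right)} = \sqrt{o \left(-5 + o\right) + o} = \sqrt{o + o \left(-5 + o\right)}$)
$k{\left(l \right)} = l^{2}$
$\left(176 + 179\right) \left(-279 + k{\left(y{\left(M{\left(0 \right)} \right)} \right)}\right) = \left(176 + 179\right) \left(-279 + \left(\sqrt{0 \left(-4 + 0\right)}\right)^{2}\right) = 355 \left(-279 + \left(\sqrt{0 \left(-4\right)}\right)^{2}\right) = 355 \left(-279 + \left(\sqrt{0}\right)^{2}\right) = 355 \left(-279 + 0^{2}\right) = 355 \left(-279 + 0\right) = 355 \left(-279\right) = -99045$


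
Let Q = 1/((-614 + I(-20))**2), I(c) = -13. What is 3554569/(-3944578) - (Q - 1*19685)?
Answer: 2774971214700181/140975273142 ≈ 19684.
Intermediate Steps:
Q = 1/393129 (Q = 1/((-614 - 13)**2) = 1/((-627)**2) = 1/393129 ≈ 2.5437e-6)
3554569/(-3944578) - (Q - 1*19685) = 3554569/(-3944578) - (1/393129 - 1*19685) = 3554569*(-1/3944578) - (1/393129 - 19685) = -3554569/3944578 - 1*(-7738744364/393129) = -3554569/3944578 + 7738744364/393129 = 2774971214700181/140975273142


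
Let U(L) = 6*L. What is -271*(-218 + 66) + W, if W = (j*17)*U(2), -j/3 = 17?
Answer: 30788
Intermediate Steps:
j = -51 (j = -3*17 = -51)
W = -10404 (W = (-51*17)*(6*2) = -867*12 = -10404)
-271*(-218 + 66) + W = -271*(-218 + 66) - 10404 = -271*(-152) - 10404 = 41192 - 10404 = 30788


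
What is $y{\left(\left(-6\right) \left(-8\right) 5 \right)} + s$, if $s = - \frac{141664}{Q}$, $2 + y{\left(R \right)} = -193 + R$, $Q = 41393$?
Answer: $\frac{1721021}{41393} \approx 41.578$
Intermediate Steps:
$y{\left(R \right)} = -195 + R$ ($y{\left(R \right)} = -2 + \left(-193 + R\right) = -195 + R$)
$s = - \frac{141664}{41393} \approx -3.4224$
$y{\left(\left(-6\right) \left(-8\right) 5 \right)} + s = \left(-195 + \left(-6\right) \left(-8\right) 5\right) - \frac{141664}{41393} = \left(-195 + 48 \cdot 5\right) - \frac{141664}{41393} = \left(-195 + 240\right) - \frac{141664}{41393} = 45 - \frac{141664}{41393} = \frac{1721021}{41393}$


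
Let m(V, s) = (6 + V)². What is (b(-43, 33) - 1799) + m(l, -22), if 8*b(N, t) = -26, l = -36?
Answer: -3609/4 ≈ -902.25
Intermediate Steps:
b(N, t) = -13/4 (b(N, t) = (⅛)*(-26) = -13/4)
(b(-43, 33) - 1799) + m(l, -22) = (-13/4 - 1799) + (6 - 36)² = -7209/4 + (-30)² = -7209/4 + 900 = -3609/4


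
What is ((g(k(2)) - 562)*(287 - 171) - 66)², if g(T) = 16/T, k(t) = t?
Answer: 4138348900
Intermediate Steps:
((g(k(2)) - 562)*(287 - 171) - 66)² = ((16/2 - 562)*(287 - 171) - 66)² = ((16*(½) - 562)*116 - 66)² = ((8 - 562)*116 - 66)² = (-554*116 - 66)² = (-64264 - 66)² = (-64330)² = 4138348900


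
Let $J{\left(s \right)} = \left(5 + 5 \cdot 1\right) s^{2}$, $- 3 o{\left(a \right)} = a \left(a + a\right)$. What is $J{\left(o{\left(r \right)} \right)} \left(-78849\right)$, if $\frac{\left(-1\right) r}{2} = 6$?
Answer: $-7266723840$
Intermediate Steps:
$r = -12$ ($r = \left(-2\right) 6 = -12$)
$o{\left(a \right)} = - \frac{2 a^{2}}{3}$ ($o{\left(a \right)} = - \frac{a \left(a + a\right)}{3} = - \frac{a 2 a}{3} = - \frac{2 a^{2}}{3}$)
$J{\left(s \right)} = 10 s^{2}$ ($J{\left(s \right)} = \left(5 + 5\right) s^{2} = 10 s^{2}$)
$J{\left(o{\left(r \right)} \right)} \left(-78849\right) = 10 \left(- \frac{2 \left(-12\right)^{2}}{3}\right)^{2} \left(-78849\right) = 10 \left(\left(- \frac{2}{3}\right) 144\right)^{2} \left(-78849\right) = 10 \left(-96\right)^{2} \left(-78849\right) = 10 \cdot 9216 \left(-78849\right) = 92160 \left(-78849\right) = -7266723840$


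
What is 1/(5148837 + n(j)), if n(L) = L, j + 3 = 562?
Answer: 1/5149396 ≈ 1.9420e-7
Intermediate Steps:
j = 559 (j = -3 + 562 = 559)
1/(5148837 + n(j)) = 1/(5148837 + 559) = 1/5149396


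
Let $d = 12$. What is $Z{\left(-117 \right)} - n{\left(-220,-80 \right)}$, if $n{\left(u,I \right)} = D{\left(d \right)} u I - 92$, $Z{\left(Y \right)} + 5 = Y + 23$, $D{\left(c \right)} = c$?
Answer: $-211207$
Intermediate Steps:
$Z{\left(Y \right)} = 18 + Y$ ($Z{\left(Y \right)} = -5 + \left(Y + 23\right) = -5 + \left(23 + Y\right) = 18 + Y$)
$n{\left(u,I \right)} = -92 + 12 I u$ ($n{\left(u,I \right)} = 12 u I - 92 = 12 I u - 92 = -92 + 12 I u$)
$Z{\left(-117 \right)} - n{\left(-220,-80 \right)} = \left(18 - 117\right) - \left(-92 + 12 \left(-80\right) \left(-220\right)\right) = -99 - \left(-92 + 211200\right) = -99 - 211108 = -211207$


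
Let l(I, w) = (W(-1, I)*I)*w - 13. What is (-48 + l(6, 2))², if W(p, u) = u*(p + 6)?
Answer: 89401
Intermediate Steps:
W(p, u) = u*(6 + p)
l(I, w) = -13 + 5*w*I² (l(I, w) = ((I*(6 - 1))*I)*w - 13 = ((I*5)*I)*w - 13 = ((5*I)*I)*w - 13 = (5*I²)*w - 13 = 5*w*I² - 13 = -13 + 5*w*I²)
(-48 + l(6, 2))² = (-48 + (-13 + 5*2*6²))² = (-48 + (-13 + 5*2*36))² = (-48 + (-13 + 360))² = (-48 + 347)² = 299² = 89401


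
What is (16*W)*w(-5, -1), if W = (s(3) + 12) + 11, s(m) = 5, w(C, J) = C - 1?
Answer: -2688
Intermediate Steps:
w(C, J) = -1 + C
W = 28 (W = (5 + 12) + 11 = 17 + 11 = 28)
(16*W)*w(-5, -1) = (16*28)*(-1 - 5) = 448*(-6) = -2688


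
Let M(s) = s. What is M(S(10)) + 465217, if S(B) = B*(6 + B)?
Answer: 465377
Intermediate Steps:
M(S(10)) + 465217 = 10*(6 + 10) + 465217 = 10*16 + 465217 = 160 + 465217 = 465377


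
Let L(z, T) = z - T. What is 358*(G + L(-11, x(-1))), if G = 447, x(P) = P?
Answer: 156446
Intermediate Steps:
358*(G + L(-11, x(-1))) = 358*(447 + (-11 - 1*(-1))) = 358*(447 + (-11 + 1)) = 358*(447 - 10) = 358*437 = 156446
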